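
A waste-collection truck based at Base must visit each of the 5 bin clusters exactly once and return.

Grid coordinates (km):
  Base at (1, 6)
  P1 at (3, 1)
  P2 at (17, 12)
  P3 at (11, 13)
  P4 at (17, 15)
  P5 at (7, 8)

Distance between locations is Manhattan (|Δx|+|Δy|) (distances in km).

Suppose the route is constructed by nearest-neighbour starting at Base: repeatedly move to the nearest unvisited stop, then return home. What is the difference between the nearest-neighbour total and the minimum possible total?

2 km longer than the optimal tour.

From Base: P1=7, P5=8, P3=17, P2=22, P4=25 → choose P1 (7).
From P1: P5=11, P3=20, P2=25, P4=28 → choose P5 (11).
From P5: P3=9, P2=14, P4=17 → choose P3 (9).
From P3: P2=7, P4=8 → choose P2 (7).
From P2: P4=3 → choose P4 (3).
NN route Base → P1 → P5 → P3 → P2 → P4 → Base costs 62.
Optimal: Base → P1 → P2 → P4 → P3 → P5 → Base costs 60 (by enumerating all 60 distinct tours).
Excess = 62 − 60 = 2.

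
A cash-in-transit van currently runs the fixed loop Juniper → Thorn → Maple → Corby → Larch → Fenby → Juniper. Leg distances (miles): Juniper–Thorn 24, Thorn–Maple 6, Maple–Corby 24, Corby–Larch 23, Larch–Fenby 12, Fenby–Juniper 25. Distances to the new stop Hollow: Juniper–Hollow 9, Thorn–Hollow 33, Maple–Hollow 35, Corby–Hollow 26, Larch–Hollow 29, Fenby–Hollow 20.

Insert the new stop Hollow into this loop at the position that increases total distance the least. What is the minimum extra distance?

Minimum extra distance: 4 miles, inserting Hollow between Fenby and Juniper.

Insertion cost between consecutive stops i–j is d(i,Hollow) + d(Hollow,j) − d(i,j):
  between Juniper and Thorn: 9 + 33 − 24 = 18
  between Thorn and Maple: 33 + 35 − 6 = 62
  between Maple and Corby: 35 + 26 − 24 = 37
  between Corby and Larch: 26 + 29 − 23 = 32
  between Larch and Fenby: 29 + 20 − 12 = 37
  between Fenby and Juniper: 20 + 9 − 25 = 4
Cheapest insertion is between Fenby and Juniper, adding 4.
New total = 114 + 4 = 118.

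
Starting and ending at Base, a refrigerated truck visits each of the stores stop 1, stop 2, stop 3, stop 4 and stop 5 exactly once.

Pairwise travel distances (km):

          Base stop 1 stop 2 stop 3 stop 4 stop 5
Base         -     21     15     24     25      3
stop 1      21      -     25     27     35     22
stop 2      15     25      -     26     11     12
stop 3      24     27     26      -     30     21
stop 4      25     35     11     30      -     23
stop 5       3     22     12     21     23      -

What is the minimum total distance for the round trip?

Base→stop 1→stop 2→stop 3→stop 4→stop 5→Base: 21+25+26+30+23+3 = 128
Base→stop 1→stop 2→stop 3→stop 5→stop 4→Base: 21+25+26+21+23+25 = 141
Base→stop 1→stop 2→stop 4→stop 3→stop 5→Base: 21+25+11+30+21+3 = 111
Base→stop 1→stop 2→stop 4→stop 5→stop 3→Base: 21+25+11+23+21+24 = 125
Base→stop 1→stop 2→stop 5→stop 3→stop 4→Base: 21+25+12+21+30+25 = 134
Base→stop 1→stop 2→stop 5→stop 4→stop 3→Base: 21+25+12+23+30+24 = 135
Base→stop 1→stop 3→stop 2→stop 4→stop 5→Base: 21+27+26+11+23+3 = 111
Base→stop 1→stop 3→stop 2→stop 5→stop 4→Base: 21+27+26+12+23+25 = 134
Base→stop 1→stop 3→stop 4→stop 2→stop 5→Base: 21+27+30+11+12+3 = 104
Base→stop 1→stop 3→stop 4→stop 5→stop 2→Base: 21+27+30+23+12+15 = 128
Base→stop 1→stop 3→stop 5→stop 2→stop 4→Base: 21+27+21+12+11+25 = 117
Base→stop 1→stop 3→stop 5→stop 4→stop 2→Base: 21+27+21+23+11+15 = 118
Base→stop 1→stop 4→stop 2→stop 3→stop 5→Base: 21+35+11+26+21+3 = 117
Base→stop 1→stop 4→stop 2→stop 5→stop 3→Base: 21+35+11+12+21+24 = 124
… (46 more)
The minimum is 104.
One optimal route: Base → stop 1 → stop 3 → stop 4 → stop 2 → stop 5 → Base (or its reverse).

104 km — the shortest possible round trip.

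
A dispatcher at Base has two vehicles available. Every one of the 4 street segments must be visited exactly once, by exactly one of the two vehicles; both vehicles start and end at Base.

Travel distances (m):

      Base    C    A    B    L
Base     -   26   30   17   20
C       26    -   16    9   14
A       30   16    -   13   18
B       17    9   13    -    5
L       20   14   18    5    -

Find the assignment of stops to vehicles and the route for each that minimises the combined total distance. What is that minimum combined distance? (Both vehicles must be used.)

Check every non-empty split of the stops between the two vehicles; for each half take its own optimal tour:
  {C} + {A, B, L}: 52 + 68 = 120
  {A} + {C, B, L}: 60 + 60 = 120
  {C, A} + {B, L}: 72 + 42 = 114
  {B} + {C, A, L}: 34 + 80 = 114
  {C, B} + {A, L}: 52 + 68 = 120
  {A, B} + {C, L}: 60 + 60 = 120
  … (7 splits in total)
  {C, A, B} + {L}: 72 + 40 = 112  ← best
Best: vehicle 1 Base → C → A → B → Base = 72; vehicle 2 Base → L → Base = 40; combined 112.

112 m — the smallest possible combined total.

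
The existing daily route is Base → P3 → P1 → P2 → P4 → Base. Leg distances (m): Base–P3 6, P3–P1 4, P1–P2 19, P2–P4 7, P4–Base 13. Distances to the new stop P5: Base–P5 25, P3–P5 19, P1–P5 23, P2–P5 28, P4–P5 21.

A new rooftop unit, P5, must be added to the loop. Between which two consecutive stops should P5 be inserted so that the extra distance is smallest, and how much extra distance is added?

Adding 32 m by placing P5 on the P1–P2 leg.

Insertion cost between consecutive stops i–j is d(i,P5) + d(P5,j) − d(i,j):
  between Base and P3: 25 + 19 − 6 = 38
  between P3 and P1: 19 + 23 − 4 = 38
  between P1 and P2: 23 + 28 − 19 = 32
  between P2 and P4: 28 + 21 − 7 = 42
  between P4 and Base: 21 + 25 − 13 = 33
Cheapest insertion is between P1 and P2, adding 32.
New total = 49 + 32 = 81.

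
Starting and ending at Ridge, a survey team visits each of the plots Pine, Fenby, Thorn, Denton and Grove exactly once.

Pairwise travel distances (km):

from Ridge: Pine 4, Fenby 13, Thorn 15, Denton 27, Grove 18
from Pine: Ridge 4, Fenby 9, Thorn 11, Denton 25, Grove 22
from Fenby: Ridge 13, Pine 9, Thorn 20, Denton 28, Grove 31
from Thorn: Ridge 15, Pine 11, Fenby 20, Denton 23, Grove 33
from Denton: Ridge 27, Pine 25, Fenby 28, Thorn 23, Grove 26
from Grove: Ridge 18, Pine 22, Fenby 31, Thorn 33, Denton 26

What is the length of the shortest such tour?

Minimum total distance: 100 km.

There are 60 distinct closed tours to check (reversals are equivalent).
Ridge→Pine→Fenby→Thorn→Denton→Grove→Ridge: 4+9+20+23+26+18 = 100
Ridge→Pine→Fenby→Thorn→Grove→Denton→Ridge: 4+9+20+33+26+27 = 119
Ridge→Pine→Fenby→Denton→Thorn→Grove→Ridge: 4+9+28+23+33+18 = 115
Ridge→Pine→Fenby→Denton→Grove→Thorn→Ridge: 4+9+28+26+33+15 = 115
Ridge→Pine→Fenby→Grove→Thorn→Denton→Ridge: 4+9+31+33+23+27 = 127
Ridge→Pine→Fenby→Grove→Denton→Thorn→Ridge: 4+9+31+26+23+15 = 108
Ridge→Pine→Thorn→Fenby→Denton→Grove→Ridge: 4+11+20+28+26+18 = 107
Ridge→Pine→Thorn→Fenby→Grove→Denton→Ridge: 4+11+20+31+26+27 = 119
Ridge→Pine→Thorn→Denton→Fenby→Grove→Ridge: 4+11+23+28+31+18 = 115
Ridge→Pine→Thorn→Denton→Grove→Fenby→Ridge: 4+11+23+26+31+13 = 108
Ridge→Pine→Thorn→Grove→Fenby→Denton→Ridge: 4+11+33+31+28+27 = 134
Ridge→Pine→Thorn→Grove→Denton→Fenby→Ridge: 4+11+33+26+28+13 = 115
Ridge→Pine→Denton→Fenby→Thorn→Grove→Ridge: 4+25+28+20+33+18 = 128
Ridge→Pine→Denton→Fenby→Grove→Thorn→Ridge: 4+25+28+31+33+15 = 136
… (46 more)
The minimum is 100.
One optimal route: Ridge → Pine → Fenby → Thorn → Denton → Grove → Ridge (or its reverse).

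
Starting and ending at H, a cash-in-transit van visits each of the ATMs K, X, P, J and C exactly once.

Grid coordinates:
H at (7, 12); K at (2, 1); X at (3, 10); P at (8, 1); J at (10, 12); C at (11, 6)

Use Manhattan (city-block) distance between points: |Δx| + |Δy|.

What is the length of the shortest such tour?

Minimum total distance: 40.

With 5 stops there are 5!/2 = 60 distinct round trips (a route and its reverse cost the same).
H→K→X→P→J→C→H: 16+10+14+13+7+10 = 70
H→K→X→P→C→J→H: 16+10+14+8+7+3 = 58
H→K→X→J→P→C→H: 16+10+9+13+8+10 = 66
H→K→X→J→C→P→H: 16+10+9+7+8+12 = 62
H→K→X→C→P→J→H: 16+10+12+8+13+3 = 62
H→K→X→C→J→P→H: 16+10+12+7+13+12 = 70
H→K→P→X→J→C→H: 16+6+14+9+7+10 = 62
H→K→P→X→C→J→H: 16+6+14+12+7+3 = 58
H→K→P→J→X→C→H: 16+6+13+9+12+10 = 66
H→K→P→J→C→X→H: 16+6+13+7+12+6 = 60
H→K→P→C→X→J→H: 16+6+8+12+9+3 = 54
H→K→P→C→J→X→H: 16+6+8+7+9+6 = 52
H→K→J→X→P→C→H: 16+19+9+14+8+10 = 76
H→K→J→X→C→P→H: 16+19+9+12+8+12 = 76
… (46 more)
H→X→K→P→C→J→H: 6+10+6+8+7+3 = 40  ← best
The minimum is 40.
One optimal route: H → X → K → P → C → J → H (or its reverse).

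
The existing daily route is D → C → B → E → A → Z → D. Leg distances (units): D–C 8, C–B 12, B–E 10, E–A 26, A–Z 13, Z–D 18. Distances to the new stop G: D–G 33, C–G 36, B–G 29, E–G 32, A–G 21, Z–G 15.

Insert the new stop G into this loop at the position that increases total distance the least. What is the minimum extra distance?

Minimum extra distance: 23, inserting G between A and Z.

Insertion cost between consecutive stops i–j is d(i,G) + d(G,j) − d(i,j):
  between D and C: 33 + 36 − 8 = 61
  between C and B: 36 + 29 − 12 = 53
  between B and E: 29 + 32 − 10 = 51
  between E and A: 32 + 21 − 26 = 27
  between A and Z: 21 + 15 − 13 = 23
  between Z and D: 15 + 33 − 18 = 30
Cheapest insertion is between A and Z, adding 23.
New total = 87 + 23 = 110.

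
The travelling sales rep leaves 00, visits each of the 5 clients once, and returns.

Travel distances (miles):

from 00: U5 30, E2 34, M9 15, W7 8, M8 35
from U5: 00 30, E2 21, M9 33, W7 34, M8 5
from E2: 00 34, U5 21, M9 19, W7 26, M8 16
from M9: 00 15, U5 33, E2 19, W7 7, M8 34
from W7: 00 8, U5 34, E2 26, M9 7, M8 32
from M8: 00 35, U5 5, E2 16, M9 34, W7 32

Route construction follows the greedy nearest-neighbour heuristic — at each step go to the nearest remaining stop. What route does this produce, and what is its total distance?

At 00 the remaining stops are W7 8, M9 15, U5 30, E2 34, M8 35; go to W7.
At W7 the remaining stops are M9 7, E2 26, M8 32, U5 34; go to M9.
At M9 the remaining stops are E2 19, U5 33, M8 34; go to E2.
At E2 the remaining stops are M8 16, U5 21; go to M8.
At M8 the remaining stops are U5 5; go to U5.
Return U5→00: 30.
Total = 8 + 7 + 19 + 16 + 5 + 30 = 85.

Nearest-neighbour total = 85 miles; route 00 → W7 → M9 → E2 → M8 → U5 → 00.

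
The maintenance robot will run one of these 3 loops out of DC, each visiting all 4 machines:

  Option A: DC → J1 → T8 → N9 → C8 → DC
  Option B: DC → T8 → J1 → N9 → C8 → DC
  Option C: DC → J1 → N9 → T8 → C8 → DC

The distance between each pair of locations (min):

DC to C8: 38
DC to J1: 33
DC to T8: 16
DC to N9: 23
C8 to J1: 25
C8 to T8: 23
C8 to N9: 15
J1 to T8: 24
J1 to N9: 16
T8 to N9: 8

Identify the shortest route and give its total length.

Option A: 33 + 24 + 8 + 15 + 38 = 118
Option B: 16 + 24 + 16 + 15 + 38 = 109
Option C: 33 + 16 + 8 + 23 + 38 = 118

Shortest is Option B, total 109 min.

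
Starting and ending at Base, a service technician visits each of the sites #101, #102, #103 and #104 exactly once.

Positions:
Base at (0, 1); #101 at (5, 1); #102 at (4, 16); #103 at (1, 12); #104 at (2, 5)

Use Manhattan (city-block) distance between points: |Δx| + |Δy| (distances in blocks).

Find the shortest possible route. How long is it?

Base-#101-#102-#103-#104-Base: 5+16+7+8+6 = 42
Base-#101-#102-#104-#103-Base: 5+16+13+8+12 = 54
Base-#101-#103-#102-#104-Base: 5+15+7+13+6 = 46
Base-#101-#103-#104-#102-Base: 5+15+8+13+19 = 60
Base-#101-#104-#102-#103-Base: 5+7+13+7+12 = 44
Base-#101-#104-#103-#102-Base: 5+7+8+7+19 = 46
Base-#102-#101-#103-#104-Base: 19+16+15+8+6 = 64
Base-#102-#101-#104-#103-Base: 19+16+7+8+12 = 62
Base-#102-#103-#101-#104-Base: 19+7+15+7+6 = 54
Base-#102-#104-#101-#103-Base: 19+13+7+15+12 = 66
Base-#103-#101-#102-#104-Base: 12+15+16+13+6 = 62
Base-#103-#102-#101-#104-Base: 12+7+16+7+6 = 48
The minimum is 42.
One optimal route: Base → #101 → #102 → #103 → #104 → Base (or its reverse).

Shortest round trip = 42 blocks.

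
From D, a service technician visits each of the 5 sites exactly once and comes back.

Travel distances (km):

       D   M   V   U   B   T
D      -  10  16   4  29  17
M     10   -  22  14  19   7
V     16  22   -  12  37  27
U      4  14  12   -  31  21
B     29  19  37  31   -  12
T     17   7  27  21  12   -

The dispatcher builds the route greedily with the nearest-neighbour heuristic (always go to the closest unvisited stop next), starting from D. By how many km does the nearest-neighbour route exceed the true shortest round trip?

The nearest-neighbour route is 4 km longer than optimal.

D: U=4, M=10, V=16, T=17, B=29 ⇒ U
U: V=12, M=14, T=21, B=31 ⇒ V
V: M=22, T=27, B=37 ⇒ M
M: T=7, B=19 ⇒ T
T: B=12 ⇒ B
NN route D → U → V → M → T → B → D costs 86.
Optimal: D → M → T → B → V → U → D costs 82 (by enumerating all 60 distinct tours).
Excess = 86 − 82 = 4.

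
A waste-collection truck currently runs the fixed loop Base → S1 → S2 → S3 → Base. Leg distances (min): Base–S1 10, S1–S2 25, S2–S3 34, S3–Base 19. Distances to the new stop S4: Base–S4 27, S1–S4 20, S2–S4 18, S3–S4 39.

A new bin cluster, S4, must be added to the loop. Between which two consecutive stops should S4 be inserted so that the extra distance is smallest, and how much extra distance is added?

+13 min — insert S4 between S1 and S2.

Insertion cost between consecutive stops i–j is d(i,S4) + d(S4,j) − d(i,j):
  between Base and S1: 27 + 20 − 10 = 37
  between S1 and S2: 20 + 18 − 25 = 13
  between S2 and S3: 18 + 39 − 34 = 23
  between S3 and Base: 39 + 27 − 19 = 47
Cheapest insertion is between S1 and S2, adding 13.
New total = 88 + 13 = 101.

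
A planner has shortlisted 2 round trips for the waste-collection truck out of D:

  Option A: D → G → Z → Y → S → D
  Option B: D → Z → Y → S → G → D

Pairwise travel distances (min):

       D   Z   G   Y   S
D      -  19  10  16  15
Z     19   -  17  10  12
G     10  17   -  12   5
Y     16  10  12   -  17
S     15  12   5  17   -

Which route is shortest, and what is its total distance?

Option A: 10 + 17 + 10 + 17 + 15 = 69
Option B: 19 + 10 + 17 + 5 + 10 = 61

Shortest is Option B, total 61 min.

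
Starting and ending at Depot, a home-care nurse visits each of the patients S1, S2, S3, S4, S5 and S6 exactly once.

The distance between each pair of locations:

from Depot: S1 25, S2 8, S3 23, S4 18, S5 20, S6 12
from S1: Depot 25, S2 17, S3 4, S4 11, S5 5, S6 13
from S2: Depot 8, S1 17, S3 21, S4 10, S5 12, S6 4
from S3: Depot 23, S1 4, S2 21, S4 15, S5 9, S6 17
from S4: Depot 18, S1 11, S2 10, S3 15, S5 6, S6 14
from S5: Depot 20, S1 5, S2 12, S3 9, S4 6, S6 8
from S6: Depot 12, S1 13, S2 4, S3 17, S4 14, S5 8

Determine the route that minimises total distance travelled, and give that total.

Shortest round trip = 62.

There are 360 distinct closed tours to check (reversals are equivalent).
Depot - S1 - S2 - S3 - S4 - S5 - S6 - Depot: 25+17+21+15+6+8+12 = 104
Depot - S1 - S2 - S3 - S4 - S6 - S5 - Depot: 25+17+21+15+14+8+20 = 120
Depot - S1 - S2 - S3 - S5 - S4 - S6 - Depot: 25+17+21+9+6+14+12 = 104
Depot - S1 - S2 - S3 - S5 - S6 - S4 - Depot: 25+17+21+9+8+14+18 = 112
Depot - S1 - S2 - S3 - S6 - S4 - S5 - Depot: 25+17+21+17+14+6+20 = 120
Depot - S1 - S2 - S3 - S6 - S5 - S4 - Depot: 25+17+21+17+8+6+18 = 112
Depot - S1 - S2 - S4 - S3 - S5 - S6 - Depot: 25+17+10+15+9+8+12 = 96
Depot - S1 - S2 - S4 - S3 - S6 - S5 - Depot: 25+17+10+15+17+8+20 = 112
… (352 more)
Depot - S2 - S4 - S1 - S3 - S5 - S6 - Depot: 8+10+11+4+9+8+12 = 62  ← best
The minimum is 62.
One optimal route: Depot → S2 → S4 → S1 → S3 → S5 → S6 → Depot (or its reverse).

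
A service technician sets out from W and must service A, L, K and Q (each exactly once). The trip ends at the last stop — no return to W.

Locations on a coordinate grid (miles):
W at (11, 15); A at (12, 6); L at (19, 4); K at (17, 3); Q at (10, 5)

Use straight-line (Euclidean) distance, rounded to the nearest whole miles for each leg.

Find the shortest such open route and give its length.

Minimum one-way distance = 20 miles.

There are 4! = 24 possible orderings.
W→A→L→K→Q: 9+7+2+7 = 25
W→A→L→Q→K: 9+7+9+7 = 32
W→A→K→L→Q: 9+6+2+9 = 26
W→A→K→Q→L: 9+6+7+9 = 31
W→A→Q→L→K: 9+2+9+2 = 22
W→A→Q→K→L: 9+2+7+2 = 20
W→L→A→K→Q: 14+7+6+7 = 34
W→L→A→Q→K: 14+7+2+7 = 30
W→L→K→A→Q: 14+2+6+2 = 24
W→L→K→Q→A: 14+2+7+2 = 25
W→L→Q→A→K: 14+9+2+6 = 31
W→L→Q→K→A: 14+9+7+6 = 36
W→K→A→L→Q: 13+6+7+9 = 35
W→K→A→Q→L: 13+6+2+9 = 30
… (10 more)
The minimum is 20.
One shortest path: W → A → Q → K → L.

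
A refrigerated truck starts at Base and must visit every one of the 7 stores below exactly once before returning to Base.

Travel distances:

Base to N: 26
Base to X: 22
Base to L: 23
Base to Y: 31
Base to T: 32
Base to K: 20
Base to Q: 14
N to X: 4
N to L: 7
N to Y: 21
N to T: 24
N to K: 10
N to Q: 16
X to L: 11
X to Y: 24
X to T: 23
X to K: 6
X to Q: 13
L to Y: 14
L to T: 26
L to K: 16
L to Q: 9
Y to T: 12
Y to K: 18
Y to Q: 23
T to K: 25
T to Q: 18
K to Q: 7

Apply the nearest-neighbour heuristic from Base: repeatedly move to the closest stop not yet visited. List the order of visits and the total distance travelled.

At Base the remaining stops are Q 14, K 20, X 22, L 23, N 26, Y 31, T 32; go to Q.
At Q the remaining stops are K 7, L 9, X 13, N 16, T 18, Y 23; go to K.
At K the remaining stops are X 6, N 10, L 16, Y 18, T 25; go to X.
At X the remaining stops are N 4, L 11, T 23, Y 24; go to N.
At N the remaining stops are L 7, Y 21, T 24; go to L.
At L the remaining stops are Y 14, T 26; go to Y.
At Y the remaining stops are T 12; go to T.
Return T→Base: 32.
Total = 14 + 7 + 6 + 4 + 7 + 14 + 12 + 32 = 96.

Nearest-neighbour total = 96; route Base → Q → K → X → N → L → Y → T → Base.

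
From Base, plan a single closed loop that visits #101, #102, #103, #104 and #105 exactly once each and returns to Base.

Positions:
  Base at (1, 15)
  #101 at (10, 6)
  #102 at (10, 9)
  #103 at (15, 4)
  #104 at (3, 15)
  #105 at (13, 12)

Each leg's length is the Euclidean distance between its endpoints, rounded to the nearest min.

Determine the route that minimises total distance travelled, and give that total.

Shortest round trip = 39 min.

There are 60 distinct closed tours to check (reversals are equivalent).
Base→#101→#102→#103→#104→#105→Base: 13+3+7+16+10+12 = 61
Base→#101→#102→#103→#105→#104→Base: 13+3+7+8+10+2 = 43
Base→#101→#102→#104→#103→#105→Base: 13+3+9+16+8+12 = 61
Base→#101→#102→#104→#105→#103→Base: 13+3+9+10+8+18 = 61
Base→#101→#102→#105→#103→#104→Base: 13+3+4+8+16+2 = 46
Base→#101→#102→#105→#104→#103→Base: 13+3+4+10+16+18 = 64
Base→#101→#103→#102→#104→#105→Base: 13+5+7+9+10+12 = 56
Base→#101→#103→#102→#105→#104→Base: 13+5+7+4+10+2 = 41
Base→#101→#103→#104→#102→#105→Base: 13+5+16+9+4+12 = 59
Base→#101→#103→#104→#105→#102→Base: 13+5+16+10+4+11 = 59
Base→#101→#103→#105→#102→#104→Base: 13+5+8+4+9+2 = 41
Base→#101→#103→#105→#104→#102→Base: 13+5+8+10+9+11 = 56
Base→#101→#104→#102→#103→#105→Base: 13+11+9+7+8+12 = 60
Base→#101→#104→#102→#105→#103→Base: 13+11+9+4+8+18 = 63
… (46 more)
Base→#102→#101→#103→#105→#104→Base: 11+3+5+8+10+2 = 39  ← best
The minimum is 39.
One optimal route: Base → #102 → #101 → #103 → #105 → #104 → Base (or its reverse).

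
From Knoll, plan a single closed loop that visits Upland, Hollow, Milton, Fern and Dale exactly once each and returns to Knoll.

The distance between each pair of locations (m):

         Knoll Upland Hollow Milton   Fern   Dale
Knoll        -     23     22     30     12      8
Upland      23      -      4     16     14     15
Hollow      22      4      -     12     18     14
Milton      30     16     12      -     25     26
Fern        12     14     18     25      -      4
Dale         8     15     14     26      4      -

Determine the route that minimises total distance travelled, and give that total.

With 5 stops there are 5!/2 = 60 distinct round trips (a route and its reverse cost the same).
Knoll → Upland → Hollow → Milton → Fern → Dale → Knoll: 23+4+12+25+4+8 = 76
Knoll → Upland → Hollow → Milton → Dale → Fern → Knoll: 23+4+12+26+4+12 = 81
Knoll → Upland → Hollow → Fern → Milton → Dale → Knoll: 23+4+18+25+26+8 = 104
Knoll → Upland → Hollow → Fern → Dale → Milton → Knoll: 23+4+18+4+26+30 = 105
Knoll → Upland → Hollow → Dale → Milton → Fern → Knoll: 23+4+14+26+25+12 = 104
Knoll → Upland → Hollow → Dale → Fern → Milton → Knoll: 23+4+14+4+25+30 = 100
Knoll → Upland → Milton → Hollow → Fern → Dale → Knoll: 23+16+12+18+4+8 = 81
Knoll → Upland → Milton → Hollow → Dale → Fern → Knoll: 23+16+12+14+4+12 = 81
Knoll → Upland → Milton → Fern → Hollow → Dale → Knoll: 23+16+25+18+14+8 = 104
Knoll → Upland → Milton → Fern → Dale → Hollow → Knoll: 23+16+25+4+14+22 = 104
Knoll → Upland → Milton → Dale → Hollow → Fern → Knoll: 23+16+26+14+18+12 = 109
Knoll → Upland → Milton → Dale → Fern → Hollow → Knoll: 23+16+26+4+18+22 = 109
Knoll → Upland → Fern → Hollow → Milton → Dale → Knoll: 23+14+18+12+26+8 = 101
Knoll → Upland → Fern → Hollow → Dale → Milton → Knoll: 23+14+18+14+26+30 = 125
… (46 more)
Knoll → Milton → Hollow → Upland → Fern → Dale → Knoll: 30+12+4+14+4+8 = 72  ← best
The minimum is 72.
One optimal route: Knoll → Milton → Hollow → Upland → Fern → Dale → Knoll (or its reverse).

Shortest round trip = 72 m.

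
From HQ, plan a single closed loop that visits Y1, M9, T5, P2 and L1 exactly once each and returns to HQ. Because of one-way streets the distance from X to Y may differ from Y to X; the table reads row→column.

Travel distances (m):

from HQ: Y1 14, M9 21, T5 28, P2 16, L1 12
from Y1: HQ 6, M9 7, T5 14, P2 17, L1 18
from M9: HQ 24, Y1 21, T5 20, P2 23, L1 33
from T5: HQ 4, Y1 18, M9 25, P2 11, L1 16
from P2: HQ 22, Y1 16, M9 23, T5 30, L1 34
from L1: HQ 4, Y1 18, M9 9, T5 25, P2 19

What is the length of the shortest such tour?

Shortest round trip = 74 m.

HQ-Y1-M9-T5-P2-L1-HQ: 14+7+20+11+34+4 = 90
HQ-Y1-M9-T5-L1-P2-HQ: 14+7+20+16+19+22 = 98
HQ-Y1-M9-P2-T5-L1-HQ: 14+7+23+30+16+4 = 94
HQ-Y1-M9-P2-L1-T5-HQ: 14+7+23+34+25+4 = 107
HQ-Y1-M9-L1-T5-P2-HQ: 14+7+33+25+11+22 = 112
HQ-Y1-M9-L1-P2-T5-HQ: 14+7+33+19+30+4 = 107
HQ-Y1-T5-M9-P2-L1-HQ: 14+14+25+23+34+4 = 114
HQ-Y1-T5-M9-L1-P2-HQ: 14+14+25+33+19+22 = 127
HQ-Y1-T5-P2-M9-L1-HQ: 14+14+11+23+33+4 = 99
HQ-Y1-T5-P2-L1-M9-HQ: 14+14+11+34+9+24 = 106
HQ-Y1-T5-L1-M9-P2-HQ: 14+14+16+9+23+22 = 98
HQ-Y1-T5-L1-P2-M9-HQ: 14+14+16+19+23+24 = 110
HQ-Y1-P2-M9-T5-L1-HQ: 14+17+23+20+16+4 = 94
HQ-Y1-P2-M9-L1-T5-HQ: 14+17+23+33+25+4 = 116
… (106 more)
HQ-L1-M9-T5-P2-Y1-HQ: 12+9+20+11+16+6 = 74  ← best
The minimum is 74.
One optimal route: HQ → L1 → M9 → T5 → P2 → Y1 → HQ.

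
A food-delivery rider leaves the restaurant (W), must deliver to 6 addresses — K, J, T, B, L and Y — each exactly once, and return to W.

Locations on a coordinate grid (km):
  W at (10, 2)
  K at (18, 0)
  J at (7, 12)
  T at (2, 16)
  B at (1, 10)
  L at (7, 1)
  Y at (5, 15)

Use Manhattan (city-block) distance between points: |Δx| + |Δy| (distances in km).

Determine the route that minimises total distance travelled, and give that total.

66 km — the shortest possible round trip.

With 6 stops there are 6!/2 = 360 distinct round trips (a route and its reverse cost the same).
W - K - J - T - B - L - Y - W: 10+23+9+7+15+16+18 = 98
W - K - J - T - B - Y - L - W: 10+23+9+7+9+16+4 = 78
W - K - J - T - L - B - Y - W: 10+23+9+20+15+9+18 = 104
W - K - J - T - L - Y - B - W: 10+23+9+20+16+9+17 = 104
W - K - J - T - Y - B - L - W: 10+23+9+4+9+15+4 = 74
W - K - J - T - Y - L - B - W: 10+23+9+4+16+15+17 = 94
W - K - J - B - T - L - Y - W: 10+23+8+7+20+16+18 = 102
W - K - J - B - T - Y - L - W: 10+23+8+7+4+16+4 = 72
… (352 more)
W - K - L - J - Y - T - B - W: 10+12+11+5+4+7+17 = 66  ← best
The minimum is 66.
One optimal route: W → K → L → J → Y → T → B → W (or its reverse).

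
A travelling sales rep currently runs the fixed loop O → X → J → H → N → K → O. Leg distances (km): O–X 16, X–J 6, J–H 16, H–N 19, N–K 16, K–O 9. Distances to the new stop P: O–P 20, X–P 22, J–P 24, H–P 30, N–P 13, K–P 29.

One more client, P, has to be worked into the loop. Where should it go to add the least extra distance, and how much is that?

+24 km — insert P between H and N.

Insertion cost between consecutive stops i–j is d(i,P) + d(P,j) − d(i,j):
  between O and X: 20 + 22 − 16 = 26
  between X and J: 22 + 24 − 6 = 40
  between J and H: 24 + 30 − 16 = 38
  between H and N: 30 + 13 − 19 = 24
  between N and K: 13 + 29 − 16 = 26
  between K and O: 29 + 20 − 9 = 40
Cheapest insertion is between H and N, adding 24.
New total = 82 + 24 = 106.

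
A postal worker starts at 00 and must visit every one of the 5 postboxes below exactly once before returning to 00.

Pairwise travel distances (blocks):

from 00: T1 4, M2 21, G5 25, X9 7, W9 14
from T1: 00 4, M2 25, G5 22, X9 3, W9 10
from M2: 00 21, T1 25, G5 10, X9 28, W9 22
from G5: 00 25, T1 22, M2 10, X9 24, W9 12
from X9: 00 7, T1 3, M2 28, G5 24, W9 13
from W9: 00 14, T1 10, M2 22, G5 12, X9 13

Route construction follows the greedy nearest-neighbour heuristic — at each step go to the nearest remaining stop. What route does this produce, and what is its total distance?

Nearest-neighbour total = 63 blocks; route 00 → T1 → X9 → W9 → G5 → M2 → 00.

From 00: distances to unvisited — T1=4, X9=7, W9=14, M2=21, G5=25. Nearest is T1 (4).
From T1: distances to unvisited — X9=3, W9=10, G5=22, M2=25. Nearest is X9 (3).
From X9: distances to unvisited — W9=13, G5=24, M2=28. Nearest is W9 (13).
From W9: distances to unvisited — G5=12, M2=22. Nearest is G5 (12).
From G5: distances to unvisited — M2=10. Nearest is M2 (10).
Return M2→00: 21.
Total = 4 + 3 + 13 + 12 + 10 + 21 = 63.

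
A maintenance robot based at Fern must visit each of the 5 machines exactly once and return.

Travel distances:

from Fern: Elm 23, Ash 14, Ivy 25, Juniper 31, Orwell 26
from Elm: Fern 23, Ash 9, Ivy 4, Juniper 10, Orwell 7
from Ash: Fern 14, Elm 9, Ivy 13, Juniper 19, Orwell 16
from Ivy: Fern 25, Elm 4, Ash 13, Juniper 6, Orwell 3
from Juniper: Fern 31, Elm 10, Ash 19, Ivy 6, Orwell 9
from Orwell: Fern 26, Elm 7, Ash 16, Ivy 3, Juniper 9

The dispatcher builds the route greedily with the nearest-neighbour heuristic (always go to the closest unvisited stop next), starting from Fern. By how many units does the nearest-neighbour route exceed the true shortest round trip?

From Fern: Ash=14, Elm=23, Ivy=25, Orwell=26, Juniper=31 → choose Ash (14).
From Ash: Elm=9, Ivy=13, Orwell=16, Juniper=19 → choose Elm (9).
From Elm: Ivy=4, Orwell=7, Juniper=10 → choose Ivy (4).
From Ivy: Orwell=3, Juniper=6 → choose Orwell (3).
From Orwell: Juniper=9 → choose Juniper (9).
NN route Fern → Ash → Elm → Ivy → Orwell → Juniper → Fern costs 70.
Optimal: Fern → Ash → Elm → Ivy → Juniper → Orwell → Fern costs 68 (by enumerating all 60 distinct tours).
Excess = 70 − 68 = 2.

2 longer than the optimal tour.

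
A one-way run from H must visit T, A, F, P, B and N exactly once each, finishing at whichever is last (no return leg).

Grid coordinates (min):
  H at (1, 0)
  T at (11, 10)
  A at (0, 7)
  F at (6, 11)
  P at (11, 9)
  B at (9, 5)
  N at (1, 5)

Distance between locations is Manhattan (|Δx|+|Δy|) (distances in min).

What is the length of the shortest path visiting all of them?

There are 6! = 720 possible orderings.
H→T→A→F→P→B→N: 20+14+10+7+6+8 = 65
H→T→A→F→P→N→B: 20+14+10+7+14+8 = 73
H→T→A→F→B→P→N: 20+14+10+9+6+14 = 73
H→T→A→F→B→N→P: 20+14+10+9+8+14 = 75
H→T→A→F→N→P→B: 20+14+10+11+14+6 = 75
H→T→A→F→N→B→P: 20+14+10+11+8+6 = 69
H→T→A→P→F→B→N: 20+14+13+7+9+8 = 71
H→T→A→P→F→N→B: 20+14+13+7+11+8 = 73
… (712 more)
H→N→A→F→T→P→B: 5+3+10+6+1+6 = 31  ← best
The minimum is 31.
One shortest path: H → N → A → F → T → P → B.

31 min — the minimum one-way total.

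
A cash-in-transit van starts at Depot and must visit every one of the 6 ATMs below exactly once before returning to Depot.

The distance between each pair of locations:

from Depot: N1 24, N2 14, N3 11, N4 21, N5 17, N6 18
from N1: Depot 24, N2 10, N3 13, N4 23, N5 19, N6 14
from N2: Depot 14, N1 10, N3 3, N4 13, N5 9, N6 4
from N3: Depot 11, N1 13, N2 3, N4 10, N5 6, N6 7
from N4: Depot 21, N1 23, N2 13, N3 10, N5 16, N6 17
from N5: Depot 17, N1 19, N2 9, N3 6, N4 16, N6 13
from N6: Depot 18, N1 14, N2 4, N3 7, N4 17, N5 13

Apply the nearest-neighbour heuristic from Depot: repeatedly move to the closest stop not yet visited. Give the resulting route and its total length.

Depot → [N3:11 / N2:14 / N5:17 / N6:18 / N4:21 / N1:24] → N3 (11)
N3 → [N2:3 / N5:6 / N6:7 / N4:10 / N1:13] → N2 (3)
N2 → [N6:4 / N5:9 / N1:10 / N4:13] → N6 (4)
N6 → [N5:13 / N1:14 / N4:17] → N5 (13)
N5 → [N4:16 / N1:19] → N4 (16)
N4 → [N1:23] → N1 (23)
Return N1→Depot: 24.
Total = 11 + 3 + 4 + 13 + 16 + 23 + 24 = 94.

94 along Depot → N3 → N2 → N6 → N5 → N4 → N1 → Depot.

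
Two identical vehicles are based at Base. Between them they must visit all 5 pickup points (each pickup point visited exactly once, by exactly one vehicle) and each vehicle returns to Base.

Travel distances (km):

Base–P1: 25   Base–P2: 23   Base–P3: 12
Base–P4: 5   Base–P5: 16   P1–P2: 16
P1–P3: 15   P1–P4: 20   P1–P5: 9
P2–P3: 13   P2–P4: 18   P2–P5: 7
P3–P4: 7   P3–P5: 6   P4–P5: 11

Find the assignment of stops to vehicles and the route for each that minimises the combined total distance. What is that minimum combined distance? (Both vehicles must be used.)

Minimum combined distance: 76 km.

There are 2^4 − 1 = 15 ways to divide the 5 stops into two non-empty groups. For each, the best each vehicle can do is its own shortest tour through its group:
  {P1} + {P2, P3, P4, P5}: 50 + 48 = 98
  {P2} + {P1, P3, P4, P5}: 46 + 52 = 98
  {P1, P2} + {P3, P4, P5}: 64 + 34 = 98
  {P3} + {P1, P2, P4, P5}: 24 + 64 = 88
  {P1, P3} + {P2, P4, P5}: 52 + 46 = 98
  {P2, P3} + {P1, P4, P5}: 48 + 50 = 98
  … (15 splits in total)
  {P4} + {P1, P2, P3, P5}: 10 + 66 = 76  ← best
Best: vehicle 1 Base → P4 → Base = 10; vehicle 2 Base → P1 → P2 → P5 → P3 → Base = 66; combined 76.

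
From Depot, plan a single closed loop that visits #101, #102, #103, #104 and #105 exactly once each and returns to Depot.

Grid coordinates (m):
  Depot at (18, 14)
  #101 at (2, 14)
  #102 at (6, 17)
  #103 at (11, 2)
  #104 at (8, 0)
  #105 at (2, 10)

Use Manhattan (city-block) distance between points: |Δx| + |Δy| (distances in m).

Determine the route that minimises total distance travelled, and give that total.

With 5 stops there are 5!/2 = 60 distinct round trips (a route and its reverse cost the same).
Depot-#101-#102-#103-#104-#105-Depot: 16+7+20+5+16+20 = 84
Depot-#101-#102-#103-#105-#104-Depot: 16+7+20+17+16+24 = 100
Depot-#101-#102-#104-#103-#105-Depot: 16+7+19+5+17+20 = 84
Depot-#101-#102-#104-#105-#103-Depot: 16+7+19+16+17+19 = 94
Depot-#101-#102-#105-#103-#104-Depot: 16+7+11+17+5+24 = 80
Depot-#101-#102-#105-#104-#103-Depot: 16+7+11+16+5+19 = 74
Depot-#101-#103-#102-#104-#105-Depot: 16+21+20+19+16+20 = 112
Depot-#101-#103-#102-#105-#104-Depot: 16+21+20+11+16+24 = 108
Depot-#101-#103-#104-#102-#105-Depot: 16+21+5+19+11+20 = 92
Depot-#101-#103-#104-#105-#102-Depot: 16+21+5+16+11+15 = 84
Depot-#101-#103-#105-#102-#104-Depot: 16+21+17+11+19+24 = 108
Depot-#101-#103-#105-#104-#102-Depot: 16+21+17+16+19+15 = 104
Depot-#101-#104-#102-#103-#105-Depot: 16+20+19+20+17+20 = 112
Depot-#101-#104-#102-#105-#103-Depot: 16+20+19+11+17+19 = 102
… (46 more)
Depot-#102-#101-#105-#104-#103-Depot: 15+7+4+16+5+19 = 66  ← best
The minimum is 66.
One optimal route: Depot → #102 → #101 → #105 → #104 → #103 → Depot (or its reverse).

66 m — the shortest possible round trip.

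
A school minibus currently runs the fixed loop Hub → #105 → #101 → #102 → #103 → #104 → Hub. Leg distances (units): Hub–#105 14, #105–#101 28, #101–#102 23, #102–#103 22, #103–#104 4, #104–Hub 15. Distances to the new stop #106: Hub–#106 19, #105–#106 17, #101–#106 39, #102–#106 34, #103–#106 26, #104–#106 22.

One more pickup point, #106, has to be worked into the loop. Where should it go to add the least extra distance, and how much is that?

+22 — insert #106 between Hub and #105.

Insertion cost between consecutive stops i–j is d(i,#106) + d(#106,j) − d(i,j):
  between Hub and #105: 19 + 17 − 14 = 22
  between #105 and #101: 17 + 39 − 28 = 28
  between #101 and #102: 39 + 34 − 23 = 50
  between #102 and #103: 34 + 26 − 22 = 38
  between #103 and #104: 26 + 22 − 4 = 44
  between #104 and Hub: 22 + 19 − 15 = 26
Cheapest insertion is between Hub and #105, adding 22.
New total = 106 + 22 = 128.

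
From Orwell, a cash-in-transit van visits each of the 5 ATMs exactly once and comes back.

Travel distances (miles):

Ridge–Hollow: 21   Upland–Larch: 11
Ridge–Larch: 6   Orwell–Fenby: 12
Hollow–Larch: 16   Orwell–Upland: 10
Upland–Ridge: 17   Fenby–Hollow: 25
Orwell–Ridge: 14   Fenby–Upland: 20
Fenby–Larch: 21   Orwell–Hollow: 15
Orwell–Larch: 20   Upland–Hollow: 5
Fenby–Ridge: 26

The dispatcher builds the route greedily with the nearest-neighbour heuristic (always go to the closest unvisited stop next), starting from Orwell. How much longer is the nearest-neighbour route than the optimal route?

From Orwell: Upland=10, Fenby=12, Ridge=14, Hollow=15, Larch=20 → choose Upland (10).
From Upland: Hollow=5, Larch=11, Ridge=17, Fenby=20 → choose Hollow (5).
From Hollow: Larch=16, Ridge=21, Fenby=25 → choose Larch (16).
From Larch: Ridge=6, Fenby=21 → choose Ridge (6).
From Ridge: Fenby=26 → choose Fenby (26).
NN route Orwell → Upland → Hollow → Larch → Ridge → Fenby → Orwell costs 75.
Optimal: Orwell → Fenby → Upland → Hollow → Larch → Ridge → Orwell costs 73 (by enumerating all 60 distinct tours).
Excess = 75 − 73 = 2.

The nearest-neighbour route is 2 miles longer than optimal.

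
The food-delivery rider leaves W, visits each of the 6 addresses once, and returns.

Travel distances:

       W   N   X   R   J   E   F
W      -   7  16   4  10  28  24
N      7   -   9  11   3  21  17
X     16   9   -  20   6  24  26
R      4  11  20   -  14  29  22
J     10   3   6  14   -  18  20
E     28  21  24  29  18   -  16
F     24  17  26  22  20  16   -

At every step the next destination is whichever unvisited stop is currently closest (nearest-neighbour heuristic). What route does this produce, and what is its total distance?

W → [R:4 / N:7 / J:10 / X:16 / F:24 / E:28] → R (4)
R → [N:11 / J:14 / X:20 / F:22 / E:29] → N (11)
N → [J:3 / X:9 / F:17 / E:21] → J (3)
J → [X:6 / E:18 / F:20] → X (6)
X → [E:24 / F:26] → E (24)
E → [F:16] → F (16)
Return F→W: 24.
Total = 4 + 11 + 3 + 6 + 24 + 16 + 24 = 88.

Nearest-neighbour total = 88; route W → R → N → J → X → E → F → W.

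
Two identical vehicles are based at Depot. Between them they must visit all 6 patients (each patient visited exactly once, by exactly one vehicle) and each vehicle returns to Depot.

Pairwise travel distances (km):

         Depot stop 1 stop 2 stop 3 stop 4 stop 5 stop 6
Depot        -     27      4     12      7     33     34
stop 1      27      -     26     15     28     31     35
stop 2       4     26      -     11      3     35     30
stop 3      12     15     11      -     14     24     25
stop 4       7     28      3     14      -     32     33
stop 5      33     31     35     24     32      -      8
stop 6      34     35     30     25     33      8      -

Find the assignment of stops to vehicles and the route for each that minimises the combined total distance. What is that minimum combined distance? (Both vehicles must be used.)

Try each way of splitting the stops between the two vehicles (each non-empty) and, for each split, find the best tour for each vehicle:
  {stop 1} + {stop 2, stop 3, stop 4, stop 5, stop 6}: 54 + 84 = 138
  {stop 2} + {stop 1, stop 3, stop 4, stop 5, stop 6}: 8 + 106 = 114
  {stop 1, stop 2} + {stop 3, stop 4, stop 5, stop 6}: 57 + 84 = 141
  {stop 3} + {stop 1, stop 2, stop 4, stop 5, stop 6}: 24 + 106 = 130
  {stop 1, stop 3} + {stop 2, stop 4, stop 5, stop 6}: 54 + 81 = 135
  {stop 2, stop 3} + {stop 1, stop 4, stop 5, stop 6}: 27 + 106 = 133
  … (31 splits in total)
Best: vehicle 1 Depot → stop 2 → Depot = 8; vehicle 2 Depot → stop 3 → stop 1 → stop 5 → stop 6 → stop 4 → Depot = 106; combined 114.

Minimum combined distance: 114 km.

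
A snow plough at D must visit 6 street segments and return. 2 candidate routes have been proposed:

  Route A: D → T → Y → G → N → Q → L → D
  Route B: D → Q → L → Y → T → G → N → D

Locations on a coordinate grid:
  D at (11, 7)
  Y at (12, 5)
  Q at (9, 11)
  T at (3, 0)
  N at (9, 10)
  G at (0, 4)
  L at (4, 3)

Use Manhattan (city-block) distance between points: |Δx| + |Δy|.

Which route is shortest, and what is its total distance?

Route A: 15 + 14 + 13 + 15 + 1 + 13 + 11 = 82
Route B: 6 + 13 + 10 + 14 + 7 + 15 + 5 = 70

70 — Route B is the shortest.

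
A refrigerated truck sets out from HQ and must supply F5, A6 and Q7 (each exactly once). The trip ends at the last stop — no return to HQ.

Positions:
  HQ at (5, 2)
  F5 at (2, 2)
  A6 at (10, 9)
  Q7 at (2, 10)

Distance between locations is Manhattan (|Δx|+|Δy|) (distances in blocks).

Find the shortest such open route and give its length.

20 blocks — the minimum one-way total.

There are 3! = 6 possible orderings.
HQ - F5 - A6 - Q7: 3+15+9 = 27
HQ - F5 - Q7 - A6: 3+8+9 = 20
HQ - A6 - F5 - Q7: 12+15+8 = 35
HQ - A6 - Q7 - F5: 12+9+8 = 29
HQ - Q7 - F5 - A6: 11+8+15 = 34
HQ - Q7 - A6 - F5: 11+9+15 = 35
The minimum is 20.
One shortest path: HQ → F5 → Q7 → A6.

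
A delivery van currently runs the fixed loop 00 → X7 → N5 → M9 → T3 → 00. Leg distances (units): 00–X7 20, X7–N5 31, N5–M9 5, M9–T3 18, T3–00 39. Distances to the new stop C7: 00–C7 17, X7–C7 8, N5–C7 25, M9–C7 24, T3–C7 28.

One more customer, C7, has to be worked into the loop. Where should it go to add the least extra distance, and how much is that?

+2 — insert C7 between X7 and N5.

Insertion cost between consecutive stops i–j is d(i,C7) + d(C7,j) − d(i,j):
  between 00 and X7: 17 + 8 − 20 = 5
  between X7 and N5: 8 + 25 − 31 = 2
  between N5 and M9: 25 + 24 − 5 = 44
  between M9 and T3: 24 + 28 − 18 = 34
  between T3 and 00: 28 + 17 − 39 = 6
Cheapest insertion is between X7 and N5, adding 2.
New total = 113 + 2 = 115.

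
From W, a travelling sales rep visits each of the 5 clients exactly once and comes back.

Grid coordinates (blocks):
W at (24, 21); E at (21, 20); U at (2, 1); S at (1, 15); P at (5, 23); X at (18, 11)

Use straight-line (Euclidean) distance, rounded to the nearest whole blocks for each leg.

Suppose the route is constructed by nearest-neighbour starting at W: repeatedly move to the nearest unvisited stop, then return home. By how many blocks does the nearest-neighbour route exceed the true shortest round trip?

W: E=3, X=12, P=19, S=24, U=30 ⇒ E
E: X=9, P=16, S=21, U=27 ⇒ X
X: S=17, P=18, U=19 ⇒ S
S: P=9, U=14 ⇒ P
P: U=22 ⇒ U
NN route W → E → X → S → P → U → W costs 90.
Optimal: W → E → P → S → U → X → W costs 73 (by enumerating all 60 distinct tours).
Excess = 90 − 73 = 17.

Excess over optimum: 17 blocks.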